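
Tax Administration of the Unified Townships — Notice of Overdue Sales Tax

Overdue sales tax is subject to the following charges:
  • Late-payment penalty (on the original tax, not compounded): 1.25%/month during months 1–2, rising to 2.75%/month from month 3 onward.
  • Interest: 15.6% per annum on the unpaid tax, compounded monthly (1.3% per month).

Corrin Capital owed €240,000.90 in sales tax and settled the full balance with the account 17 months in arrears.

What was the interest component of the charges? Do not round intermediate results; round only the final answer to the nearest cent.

Interest: €240,000.90 × ((1 + 0.013)^17 − 1) = €240,000.90 × 0.2455483… = €58,931.8115…

€58,931.81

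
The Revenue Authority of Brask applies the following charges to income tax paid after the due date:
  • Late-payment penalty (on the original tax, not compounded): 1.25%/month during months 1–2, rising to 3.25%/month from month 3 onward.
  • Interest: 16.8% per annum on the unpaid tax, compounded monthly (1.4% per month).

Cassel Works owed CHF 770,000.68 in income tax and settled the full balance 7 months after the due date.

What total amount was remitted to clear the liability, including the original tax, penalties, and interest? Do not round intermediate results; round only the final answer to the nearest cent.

Penalty, months 1–2: 2 × 1.25% × CHF 770,000.68 = CHF 19,250.02…
Penalty, months 3–7: 5 × 3.25% × CHF 770,000.68 = CHF 125,125.11…
Interest: CHF 770,000.68 × ((1 + 0.014)^7 − 1) = CHF 770,000.68 × 0.1022134… = CHF 78,704.3844…
Total = CHF 770,000.68 + CHF 144,375.1275 + CHF 78,704.3844… = CHF 993,080.19

CHF 993,080.19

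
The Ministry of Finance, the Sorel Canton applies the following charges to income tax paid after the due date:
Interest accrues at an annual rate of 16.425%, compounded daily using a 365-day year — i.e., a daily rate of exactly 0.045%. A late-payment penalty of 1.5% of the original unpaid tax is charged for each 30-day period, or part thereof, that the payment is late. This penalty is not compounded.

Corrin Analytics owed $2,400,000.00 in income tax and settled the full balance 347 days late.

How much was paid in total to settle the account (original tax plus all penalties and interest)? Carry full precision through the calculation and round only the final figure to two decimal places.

$3,237,505.16

Penalty periods: ⌈347/30⌉ = 12; penalty = 12 × 1.5% × $2,400,000.00 = $432,000.00
Interest: $2,400,000.00 × ((1 + 0.00045)^347 − 1) = $2,400,000.00 × 0.16896048… = $405,505.1563…
Total = $2,400,000.00 + $432,000.0000 + $405,505.1563… = $3,237,505.16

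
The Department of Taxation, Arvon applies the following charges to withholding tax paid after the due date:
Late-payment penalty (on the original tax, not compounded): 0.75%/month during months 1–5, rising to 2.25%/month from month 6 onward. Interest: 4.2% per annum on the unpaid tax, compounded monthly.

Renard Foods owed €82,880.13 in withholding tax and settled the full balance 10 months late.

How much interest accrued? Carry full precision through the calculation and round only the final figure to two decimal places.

€2,946.92

Interest (4.2%/yr ÷ 12 = 0.35%/month): €82,880.13 × ((1 + 0.0035)^10 − 1) = €2,946.9213…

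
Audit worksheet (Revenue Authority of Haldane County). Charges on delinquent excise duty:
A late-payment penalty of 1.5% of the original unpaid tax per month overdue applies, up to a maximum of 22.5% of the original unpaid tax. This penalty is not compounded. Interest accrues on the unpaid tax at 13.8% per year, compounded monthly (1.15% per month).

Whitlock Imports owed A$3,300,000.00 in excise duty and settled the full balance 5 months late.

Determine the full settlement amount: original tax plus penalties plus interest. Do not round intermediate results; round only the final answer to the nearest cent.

A$3,741,664.73

Penalty: 5 × 1.5% × A$3,300,000.00 = A$247,500.00 (below the 22.5% cap of A$742,500.00)
Interest: A$3,300,000.00 × ((1 + 0.0115)^5 − 1) = A$3,300,000.00 × 0.0588378… = A$194,164.7281…
Total = A$3,300,000.00 + A$247,500.0000 + A$194,164.7281… = A$3,741,664.73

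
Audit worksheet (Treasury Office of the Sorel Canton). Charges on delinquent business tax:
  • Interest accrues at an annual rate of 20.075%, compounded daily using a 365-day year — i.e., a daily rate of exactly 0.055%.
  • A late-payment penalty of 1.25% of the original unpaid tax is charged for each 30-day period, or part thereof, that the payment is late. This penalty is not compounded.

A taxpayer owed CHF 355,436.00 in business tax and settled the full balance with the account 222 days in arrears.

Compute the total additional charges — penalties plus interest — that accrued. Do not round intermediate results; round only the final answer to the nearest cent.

Penalty periods: ⌈222/30⌉ = 8; penalty = 8 × 1.25% × CHF 355,436.00 = CHF 35,543.60
Interest: CHF 355,436.00 × ((1 + 0.00055)^222 − 1) = CHF 355,436.00 × 0.12982916… = CHF 46,145.9571…
Penalties + interest = CHF 35,543.6000 + CHF 46,145.9571… = CHF 81,689.56

CHF 81,689.56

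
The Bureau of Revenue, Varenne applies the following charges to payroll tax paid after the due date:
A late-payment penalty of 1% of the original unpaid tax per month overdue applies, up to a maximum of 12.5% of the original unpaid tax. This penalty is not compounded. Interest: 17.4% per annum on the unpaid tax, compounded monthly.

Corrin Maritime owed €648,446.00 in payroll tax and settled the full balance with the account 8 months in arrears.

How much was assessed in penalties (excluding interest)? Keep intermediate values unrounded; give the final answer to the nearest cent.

Penalty: 8 × 1% × €648,446.00 = €51,875.68 (below the 12.5% cap of €81,055.75)

€51,875.68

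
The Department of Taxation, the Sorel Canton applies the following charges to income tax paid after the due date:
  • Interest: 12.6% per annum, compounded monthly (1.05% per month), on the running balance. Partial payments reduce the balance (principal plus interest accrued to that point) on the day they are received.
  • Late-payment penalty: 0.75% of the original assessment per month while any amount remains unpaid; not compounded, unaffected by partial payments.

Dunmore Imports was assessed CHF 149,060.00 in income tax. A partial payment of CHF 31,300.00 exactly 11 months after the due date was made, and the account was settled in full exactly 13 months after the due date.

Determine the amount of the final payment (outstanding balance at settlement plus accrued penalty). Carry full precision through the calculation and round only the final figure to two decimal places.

CHF 153,311.80

Balance at month 11: CHF 149,060.0000 × (1 + 0.0105)^11 = CHF 167,209.3710…
After CHF 31,300.00 payment: CHF 167,209.3710… − CHF 31,300.00 = CHF 135,909.3710…
Balance at month 13: CHF 135,909.3710… × (1 + 0.0105)^2 = CHF 138,778.4518…
Penalty: 13 × 0.75% × CHF 149,060.00 = CHF 14,533.35
Final settlement = outstanding balance + penalty = CHF 138,778.4518… + CHF 14,533.35 = CHF 153,311.80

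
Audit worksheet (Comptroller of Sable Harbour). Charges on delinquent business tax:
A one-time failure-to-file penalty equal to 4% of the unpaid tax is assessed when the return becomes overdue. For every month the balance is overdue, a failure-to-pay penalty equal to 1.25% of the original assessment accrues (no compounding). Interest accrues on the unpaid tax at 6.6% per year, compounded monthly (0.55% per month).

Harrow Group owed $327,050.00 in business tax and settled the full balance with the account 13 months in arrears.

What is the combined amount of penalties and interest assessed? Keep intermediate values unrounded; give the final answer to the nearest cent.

Failure-to-file penalty: 4% × $327,050.00 = $13,082.00
Failure-to-pay penalty: 13 × 1.25% × $327,050.00 = $53,145.63…
Interest: $327,050.00 × ((1 + 0.0055)^13 − 1) = $327,050.00 × 0.0739077… = $24,171.5277…
Penalties + interest = $66,227.6250 + $24,171.5277… = $90,399.15

$90,399.15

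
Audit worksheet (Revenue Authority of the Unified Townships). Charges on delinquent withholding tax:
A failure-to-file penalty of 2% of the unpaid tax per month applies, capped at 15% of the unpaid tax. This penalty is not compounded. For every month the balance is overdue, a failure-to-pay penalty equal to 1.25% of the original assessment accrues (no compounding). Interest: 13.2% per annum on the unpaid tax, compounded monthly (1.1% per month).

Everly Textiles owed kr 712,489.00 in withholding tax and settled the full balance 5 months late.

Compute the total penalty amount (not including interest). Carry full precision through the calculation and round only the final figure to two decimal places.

kr 115,779.46

Failure-to-file: 5 × 2% × kr 712,489.00 = kr 71,248.90 (under the 15% cap)
Failure-to-pay penalty: 5 × 1.25% × kr 712,489.00 = kr 44,530.56…
Total penalty = kr 71,248.90 + kr 44,530.56… = kr 115,779.46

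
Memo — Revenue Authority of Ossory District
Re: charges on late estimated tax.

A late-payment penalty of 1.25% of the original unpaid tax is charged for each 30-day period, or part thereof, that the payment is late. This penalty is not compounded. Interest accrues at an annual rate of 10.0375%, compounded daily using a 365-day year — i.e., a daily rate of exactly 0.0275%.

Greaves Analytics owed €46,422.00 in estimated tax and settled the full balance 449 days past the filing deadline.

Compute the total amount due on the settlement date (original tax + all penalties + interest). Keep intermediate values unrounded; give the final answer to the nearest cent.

Penalty periods: ⌈449/30⌉ = 15; penalty = 15 × 1.25% × €46,422.00 = €8,704.13…
Interest: €46,422.00 × ((1 + 0.000275)^449 − 1) = €46,422.00 × 0.13140251… = €6,099.9675…
Total = €46,422.00 + €8,704.1250 + €6,099.9675… = €61,226.09

€61,226.09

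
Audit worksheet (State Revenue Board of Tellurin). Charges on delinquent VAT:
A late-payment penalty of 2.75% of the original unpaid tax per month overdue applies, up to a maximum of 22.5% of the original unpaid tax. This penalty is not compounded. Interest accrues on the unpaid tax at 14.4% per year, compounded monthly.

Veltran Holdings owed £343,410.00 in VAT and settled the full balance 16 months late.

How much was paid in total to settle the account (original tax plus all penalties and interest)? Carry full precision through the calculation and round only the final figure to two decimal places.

Penalty (uncapped): 16 × 2.75% × £343,410.00 = £151,100.40; cap = 22.5% × £343,410.00 = £77,267.25 → penalty = £77,267.25
Interest (14.4%/yr ÷ 12 = 1.2%/month): £343,410.00 × ((1 + 0.012)^16 − 1) = £72,214.4975…
Total = £343,410.00 + £77,267.2500 + £72,214.4975… = £492,891.75

£492,891.75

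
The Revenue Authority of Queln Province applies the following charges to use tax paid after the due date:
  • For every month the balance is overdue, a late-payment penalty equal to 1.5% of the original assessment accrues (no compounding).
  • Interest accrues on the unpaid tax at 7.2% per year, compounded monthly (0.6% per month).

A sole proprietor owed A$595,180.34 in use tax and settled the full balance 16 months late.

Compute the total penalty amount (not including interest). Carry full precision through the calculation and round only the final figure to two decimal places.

A$142,843.28

Late-payment penalty = 1.5% × A$595,180.34 × 16 mo = A$142,843.28…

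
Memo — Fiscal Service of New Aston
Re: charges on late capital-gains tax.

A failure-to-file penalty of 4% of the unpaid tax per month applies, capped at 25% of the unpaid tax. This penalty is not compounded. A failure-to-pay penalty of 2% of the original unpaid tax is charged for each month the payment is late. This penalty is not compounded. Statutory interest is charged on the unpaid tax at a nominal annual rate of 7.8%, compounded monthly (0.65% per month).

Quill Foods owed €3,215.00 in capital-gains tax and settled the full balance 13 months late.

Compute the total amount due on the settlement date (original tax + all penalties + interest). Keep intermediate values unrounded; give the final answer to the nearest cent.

Failure-to-file: 13 × 4% × €3,215.00 = €1,671.80, capped at 25% × €3,215.00 = €803.75
Failure-to-pay penalty = 2% × €3,215.00 × 13 mo = €835.90
Interest: €3,215.00 × ((1 + 0.0065)^13 − 1) = €3,215.00 × 0.0878753… = €282.5192…
Total = €3,215.00 + €1,639.6500 + €282.5192… = €5,137.17

€5,137.17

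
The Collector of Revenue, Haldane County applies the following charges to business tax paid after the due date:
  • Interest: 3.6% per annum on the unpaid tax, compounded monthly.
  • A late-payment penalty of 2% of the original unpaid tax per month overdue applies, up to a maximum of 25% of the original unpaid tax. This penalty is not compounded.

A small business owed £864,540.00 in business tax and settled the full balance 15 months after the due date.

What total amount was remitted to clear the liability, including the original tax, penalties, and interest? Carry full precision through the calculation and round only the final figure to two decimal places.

Penalty (uncapped): 15 × 2% × £864,540.00 = £259,362.00; cap = 25% × £864,540.00 = £216,135.00 → penalty = £216,135.00
Interest (3.6%/yr ÷ 12 = 0.3%/month): £864,540.00 × ((1 + 0.003)^15 − 1) = £39,732.0074…
Total = £864,540.00 + £216,135.0000 + £39,732.0074… = £1,120,407.01

£1,120,407.01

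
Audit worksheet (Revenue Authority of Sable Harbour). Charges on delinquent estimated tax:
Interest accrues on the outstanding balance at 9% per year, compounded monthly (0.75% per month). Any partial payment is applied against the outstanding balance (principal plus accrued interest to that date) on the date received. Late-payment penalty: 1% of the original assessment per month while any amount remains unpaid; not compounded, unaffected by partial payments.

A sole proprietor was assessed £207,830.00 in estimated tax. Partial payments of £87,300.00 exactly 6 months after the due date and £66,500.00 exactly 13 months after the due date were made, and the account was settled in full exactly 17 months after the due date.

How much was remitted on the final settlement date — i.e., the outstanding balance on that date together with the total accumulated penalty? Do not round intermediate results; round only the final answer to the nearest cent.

£108,014.48

Balance at month 6: £207,830.0000 × (1 + 0.0075)^6 = £217,359.4700…
After £87,300.00 payment: £217,359.4700… − £87,300.00 = £130,059.4700…
Balance at month 13: £130,059.4700… × (1 + 0.0075)^7 = £137,043.1598…
After £66,500.00 payment: £137,043.1598… − £66,500.00 = £70,543.1598…
Balance at month 17: £70,543.1598… × (1 + 0.0075)^4 = £72,683.3822…
Penalty: 17 × 1% × £207,830.00 = £35,331.10
Final settlement = outstanding balance + penalty = £72,683.3822… + £35,331.10 = £108,014.48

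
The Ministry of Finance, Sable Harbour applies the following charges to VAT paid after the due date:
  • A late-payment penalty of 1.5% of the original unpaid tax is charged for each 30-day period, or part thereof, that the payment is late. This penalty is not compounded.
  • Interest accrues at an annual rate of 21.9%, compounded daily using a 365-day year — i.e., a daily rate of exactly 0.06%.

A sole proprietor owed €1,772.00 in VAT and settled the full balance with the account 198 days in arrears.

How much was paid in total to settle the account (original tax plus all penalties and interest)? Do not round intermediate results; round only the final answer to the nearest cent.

Penalty periods: ⌈198/30⌉ = 7; penalty = 7 × 1.5% × €1,772.00 = €186.06
Interest: €1,772.00 × ((1 + 0.0006)^198 − 1) = €1,772.00 × 0.12610455… = €223.4573…
Total = €1,772.00 + €186.0600 + €223.4573… = €2,181.52

€2,181.52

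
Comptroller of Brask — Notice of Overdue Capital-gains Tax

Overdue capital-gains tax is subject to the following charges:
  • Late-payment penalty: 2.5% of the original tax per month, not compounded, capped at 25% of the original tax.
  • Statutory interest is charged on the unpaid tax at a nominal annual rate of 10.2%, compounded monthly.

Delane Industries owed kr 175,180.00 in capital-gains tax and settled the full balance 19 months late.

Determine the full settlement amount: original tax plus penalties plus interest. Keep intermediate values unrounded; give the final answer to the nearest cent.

kr 249,538.76

Penalty (uncapped): 19 × 2.5% × kr 175,180.00 = kr 83,210.50; cap = 25% × kr 175,180.00 = kr 43,795.00 → penalty = kr 43,795.00
Interest (10.2%/yr ÷ 12 = 0.85%/month): kr 175,180.00 × ((1 + 0.0085)^19 − 1) = kr 30,563.7591…
Total = kr 175,180.00 + kr 43,795.0000 + kr 30,563.7591… = kr 249,538.76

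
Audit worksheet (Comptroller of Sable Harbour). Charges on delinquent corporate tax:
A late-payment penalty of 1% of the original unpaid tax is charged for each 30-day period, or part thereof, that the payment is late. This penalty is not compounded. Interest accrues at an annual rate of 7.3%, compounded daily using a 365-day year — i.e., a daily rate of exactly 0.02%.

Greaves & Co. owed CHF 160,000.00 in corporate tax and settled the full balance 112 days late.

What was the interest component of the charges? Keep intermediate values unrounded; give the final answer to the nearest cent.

CHF 3,624.08

Interest: CHF 160,000.00 × ((1 + 0.0002)^112 − 1) = CHF 160,000.00 × 0.02265047… = CHF 3,624.0757…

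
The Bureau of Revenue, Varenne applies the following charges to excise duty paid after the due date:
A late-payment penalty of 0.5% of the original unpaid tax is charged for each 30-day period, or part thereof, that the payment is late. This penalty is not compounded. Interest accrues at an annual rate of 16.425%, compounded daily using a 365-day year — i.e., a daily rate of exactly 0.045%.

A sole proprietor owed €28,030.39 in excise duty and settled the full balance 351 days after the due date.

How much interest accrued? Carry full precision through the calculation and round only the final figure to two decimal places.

€4,795.05

Interest: €28,030.39 × ((1 + 0.00045)^351 − 1) = €28,030.39 × 0.17106603… = €4,795.0476…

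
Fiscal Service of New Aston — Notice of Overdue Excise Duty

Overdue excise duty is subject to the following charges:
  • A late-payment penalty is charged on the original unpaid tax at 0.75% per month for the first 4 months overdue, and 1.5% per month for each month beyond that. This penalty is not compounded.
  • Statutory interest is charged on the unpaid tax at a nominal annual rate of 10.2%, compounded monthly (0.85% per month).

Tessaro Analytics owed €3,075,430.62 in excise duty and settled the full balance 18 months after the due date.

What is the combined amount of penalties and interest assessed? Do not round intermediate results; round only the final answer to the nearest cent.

Penalty, months 1–4: 4 × 0.75% × €3,075,430.62 = €92,262.92…
Penalty, months 5–18: 14 × 1.5% × €3,075,430.62 = €645,840.43…
Interest: €3,075,430.62 × ((1 + 0.0085)^18 − 1) = €3,075,430.62 × 0.1645717… = €506,128.9581…
Penalties + interest = €738,103.3488 + €506,128.9581… = €1,244,232.31

€1,244,232.31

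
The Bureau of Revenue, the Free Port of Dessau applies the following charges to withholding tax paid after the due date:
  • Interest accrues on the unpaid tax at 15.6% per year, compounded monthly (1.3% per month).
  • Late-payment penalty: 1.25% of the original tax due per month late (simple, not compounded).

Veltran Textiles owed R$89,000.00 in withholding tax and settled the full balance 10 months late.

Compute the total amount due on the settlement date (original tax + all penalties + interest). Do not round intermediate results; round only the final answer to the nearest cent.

Late-payment penalty = 1.25% × R$89,000.00 × 10 mo = R$11,125.00
Interest: R$89,000.00 × ((1 + 0.013)^10 − 1) = R$89,000.00 × 0.1378747… = R$12,270.8512…
Total = R$89,000.00 + R$11,125.0000 + R$12,270.8512… = R$112,395.85

R$112,395.85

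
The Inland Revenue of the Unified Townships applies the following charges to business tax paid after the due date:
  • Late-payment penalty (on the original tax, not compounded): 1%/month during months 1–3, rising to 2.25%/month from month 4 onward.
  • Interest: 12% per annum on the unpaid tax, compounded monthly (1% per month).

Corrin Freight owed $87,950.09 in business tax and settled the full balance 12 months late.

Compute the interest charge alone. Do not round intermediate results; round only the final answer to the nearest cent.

$11,154.27

Interest: $87,950.09 × ((1 + 0.01)^12 − 1) = $87,950.09 × 0.1268250… = $11,154.2728…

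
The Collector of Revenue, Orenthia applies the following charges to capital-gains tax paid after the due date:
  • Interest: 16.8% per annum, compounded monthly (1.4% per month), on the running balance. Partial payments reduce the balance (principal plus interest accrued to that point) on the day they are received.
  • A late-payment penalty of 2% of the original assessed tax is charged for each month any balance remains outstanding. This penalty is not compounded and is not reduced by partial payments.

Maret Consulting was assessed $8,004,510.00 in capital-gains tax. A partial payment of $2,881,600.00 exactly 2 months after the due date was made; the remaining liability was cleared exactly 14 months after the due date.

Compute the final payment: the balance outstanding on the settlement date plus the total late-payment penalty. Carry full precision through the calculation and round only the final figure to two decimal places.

$8,560,956.06

Balance at month 2: $8,004,510.0000 × (1 + 0.014)^2 = $8,230,205.1640…
After $2,881,600.00 payment: $8,230,205.1640… − $2,881,600.00 = $5,348,605.1640…
Balance at month 14: $5,348,605.1640… × (1 + 0.014)^12 = $6,319,693.2585…
Penalty: 14 × 2% × $8,004,510.00 = $2,241,262.80
Final settlement = outstanding balance + penalty = $6,319,693.2585… + $2,241,262.80 = $8,560,956.06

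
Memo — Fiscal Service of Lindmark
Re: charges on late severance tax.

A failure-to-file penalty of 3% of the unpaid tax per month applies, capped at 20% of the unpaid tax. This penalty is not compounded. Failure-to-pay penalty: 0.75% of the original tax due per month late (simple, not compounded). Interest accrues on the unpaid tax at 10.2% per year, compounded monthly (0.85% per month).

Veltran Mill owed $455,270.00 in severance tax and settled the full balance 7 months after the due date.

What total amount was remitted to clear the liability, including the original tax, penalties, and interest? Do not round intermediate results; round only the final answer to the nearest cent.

$598,014.87

Failure-to-file: 7 × 3% × $455,270.00 = $95,606.70, capped at 20% × $455,270.00 = $91,054.00
Failure-to-pay penalty: 7 × 0.75% × $455,270.00 = $23,901.68…
Interest: $455,270.00 × ((1 + 0.0085)^7 − 1) = $455,270.00 × 0.0610389… = $27,789.1928…
Total = $455,270.00 + $114,955.6750 + $27,789.1928… = $598,014.87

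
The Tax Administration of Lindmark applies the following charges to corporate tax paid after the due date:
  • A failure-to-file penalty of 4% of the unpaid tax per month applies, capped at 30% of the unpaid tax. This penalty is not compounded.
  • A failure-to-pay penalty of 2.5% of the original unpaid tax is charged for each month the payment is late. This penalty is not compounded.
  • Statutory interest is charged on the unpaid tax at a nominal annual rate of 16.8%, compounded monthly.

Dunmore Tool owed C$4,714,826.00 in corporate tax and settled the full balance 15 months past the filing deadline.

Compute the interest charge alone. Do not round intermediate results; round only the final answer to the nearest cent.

Interest (16.8%/yr ÷ 12 = 1.4%/month): C$4,714,826.00 × ((1 + 0.014)^15 − 1) = C$1,093,286.1647…

C$1,093,286.16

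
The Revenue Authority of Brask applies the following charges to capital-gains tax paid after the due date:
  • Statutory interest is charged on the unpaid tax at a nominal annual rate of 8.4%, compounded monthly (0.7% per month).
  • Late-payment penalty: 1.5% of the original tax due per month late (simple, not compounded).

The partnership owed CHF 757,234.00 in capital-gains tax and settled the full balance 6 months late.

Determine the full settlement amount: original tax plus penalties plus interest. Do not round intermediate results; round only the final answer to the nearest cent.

CHF 857,750.68

Late-payment penalty: 6 × 1.5% × CHF 757,234.00 = CHF 68,151.06
Interest: CHF 757,234.00 × ((1 + 0.007)^6 − 1) = CHF 757,234.00 × 0.0427419… = CHF 32,365.6170…
Total = CHF 757,234.00 + CHF 68,151.0600 + CHF 32,365.6170… = CHF 857,750.68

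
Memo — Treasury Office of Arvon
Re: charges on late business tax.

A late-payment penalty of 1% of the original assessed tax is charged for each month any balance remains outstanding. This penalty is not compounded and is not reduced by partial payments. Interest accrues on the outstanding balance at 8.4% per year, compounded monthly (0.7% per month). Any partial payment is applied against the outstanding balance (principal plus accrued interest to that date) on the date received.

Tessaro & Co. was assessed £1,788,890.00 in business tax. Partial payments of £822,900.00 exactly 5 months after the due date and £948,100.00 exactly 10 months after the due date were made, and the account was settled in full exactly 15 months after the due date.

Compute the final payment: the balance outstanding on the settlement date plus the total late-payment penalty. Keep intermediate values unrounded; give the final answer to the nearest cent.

£390,442.81

Balance at month 5: £1,788,890.0000 × (1 + 0.007)^5 = £1,852,383.8635…
After £822,900.00 payment: £1,852,383.8635… − £822,900.00 = £1,029,483.8635…
Balance at month 10: £1,029,483.8635… × (1 + 0.007)^5 = £1,066,023.7893…
After £948,100.00 payment: £1,066,023.7893… − £948,100.00 = £117,923.7893…
Balance at month 15: £117,923.7893… × (1 + 0.007)^5 = £122,109.3105…
Penalty: 15 × 1% × £1,788,890.00 = £268,333.50
Final settlement = outstanding balance + penalty = £122,109.3105… + £268,333.50 = £390,442.81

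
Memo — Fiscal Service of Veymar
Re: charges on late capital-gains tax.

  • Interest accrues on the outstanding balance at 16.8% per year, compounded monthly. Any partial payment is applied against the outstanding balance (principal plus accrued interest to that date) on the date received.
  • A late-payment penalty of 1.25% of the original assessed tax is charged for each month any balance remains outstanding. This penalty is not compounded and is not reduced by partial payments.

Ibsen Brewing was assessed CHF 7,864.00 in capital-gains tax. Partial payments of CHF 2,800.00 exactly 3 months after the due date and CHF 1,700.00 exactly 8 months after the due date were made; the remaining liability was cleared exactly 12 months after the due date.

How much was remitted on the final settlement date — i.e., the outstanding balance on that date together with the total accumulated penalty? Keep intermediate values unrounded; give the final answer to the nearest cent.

Monthly rate = 16.8% ÷ 12 = 1.4%
Balance at month 3: CHF 7,864.0000 × (1 + 0.014)^3 = CHF 8,198.9336…
After CHF 2,800.00 payment: CHF 8,198.9336… − CHF 2,800.00 = CHF 5,398.9336…
Balance at month 8: CHF 5,398.9336… × (1 + 0.014)^5 = CHF 5,787.5901…
After CHF 1,700.00 payment: CHF 5,787.5901… − CHF 1,700.00 = CHF 4,087.5901…
Balance at month 12: CHF 4,087.5901… × (1 + 0.014)^4 = CHF 4,321.3471…
Penalty: 12 × 1.25% × CHF 7,864.00 = CHF 1,179.60
Final settlement = outstanding balance + penalty = CHF 4,321.3471… + CHF 1,179.60 = CHF 5,500.95

CHF 5,500.95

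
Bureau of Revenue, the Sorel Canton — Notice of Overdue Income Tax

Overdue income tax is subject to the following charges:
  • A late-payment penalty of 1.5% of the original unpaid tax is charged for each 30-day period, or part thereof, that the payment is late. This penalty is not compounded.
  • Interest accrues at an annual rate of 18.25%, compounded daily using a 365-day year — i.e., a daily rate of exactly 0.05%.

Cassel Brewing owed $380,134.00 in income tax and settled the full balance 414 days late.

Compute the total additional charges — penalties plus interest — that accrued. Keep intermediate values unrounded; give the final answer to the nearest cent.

Penalty periods: ⌈414/30⌉ = 14; penalty = 14 × 1.5% × $380,134.00 = $79,828.14
Interest: $380,134.00 × ((1 + 0.0005)^414 − 1) = $380,134.00 × 0.22991894… = $87,400.0075…
Penalties + interest = $79,828.1400 + $87,400.0075… = $167,228.15

$167,228.15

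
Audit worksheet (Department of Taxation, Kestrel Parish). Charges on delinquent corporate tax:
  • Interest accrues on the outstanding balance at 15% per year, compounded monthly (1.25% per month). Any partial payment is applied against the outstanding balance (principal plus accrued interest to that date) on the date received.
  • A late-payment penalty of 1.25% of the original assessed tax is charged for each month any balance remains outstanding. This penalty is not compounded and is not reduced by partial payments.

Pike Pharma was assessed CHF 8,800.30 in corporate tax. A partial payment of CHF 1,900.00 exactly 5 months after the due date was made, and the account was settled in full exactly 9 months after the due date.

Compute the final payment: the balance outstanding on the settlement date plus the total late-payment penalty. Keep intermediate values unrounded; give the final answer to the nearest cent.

Balance at month 5: CHF 8,800.3000 × (1 + 0.0125)^5 = CHF 9,364.2422…
After CHF 1,900.00 payment: CHF 9,364.2422… − CHF 1,900.00 = CHF 7,464.2422…
Balance at month 9: CHF 7,464.2422… × (1 + 0.0125)^4 = CHF 7,844.5105…
Penalty: 9 × 1.25% × CHF 8,800.30 = CHF 990.03…
Final settlement = outstanding balance + penalty = CHF 7,844.5105… + CHF 990.03… = CHF 8,834.54

CHF 8,834.54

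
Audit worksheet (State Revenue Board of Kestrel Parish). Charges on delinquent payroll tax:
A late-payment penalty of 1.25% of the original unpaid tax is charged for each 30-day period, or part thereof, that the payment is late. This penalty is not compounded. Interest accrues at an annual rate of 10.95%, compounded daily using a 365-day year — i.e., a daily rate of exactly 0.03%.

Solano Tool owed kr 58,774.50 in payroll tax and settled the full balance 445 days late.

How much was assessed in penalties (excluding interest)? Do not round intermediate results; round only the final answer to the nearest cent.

Penalty periods: ⌈445/30⌉ = 15; penalty = 15 × 1.25% × kr 58,774.50 = kr 11,020.22…

kr 11,020.22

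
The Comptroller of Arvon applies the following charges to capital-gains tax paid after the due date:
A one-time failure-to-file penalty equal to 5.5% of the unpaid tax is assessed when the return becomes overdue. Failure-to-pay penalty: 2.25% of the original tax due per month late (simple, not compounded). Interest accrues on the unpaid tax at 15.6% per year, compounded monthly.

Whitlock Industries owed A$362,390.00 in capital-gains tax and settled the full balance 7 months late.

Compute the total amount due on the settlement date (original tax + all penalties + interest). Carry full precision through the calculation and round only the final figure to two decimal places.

A$473,689.72

Failure-to-file penalty: 5.5% × A$362,390.00 = A$19,931.45
Failure-to-pay penalty = 2.25% × A$362,390.00 × 7 mo = A$57,076.43…
Interest (15.6%/yr ÷ 12 = 1.3%/month): A$362,390.00 × ((1 + 0.013)^7 − 1) = A$34,291.8432…
Total = A$362,390.00 + A$77,007.8750 + A$34,291.8432… = A$473,689.72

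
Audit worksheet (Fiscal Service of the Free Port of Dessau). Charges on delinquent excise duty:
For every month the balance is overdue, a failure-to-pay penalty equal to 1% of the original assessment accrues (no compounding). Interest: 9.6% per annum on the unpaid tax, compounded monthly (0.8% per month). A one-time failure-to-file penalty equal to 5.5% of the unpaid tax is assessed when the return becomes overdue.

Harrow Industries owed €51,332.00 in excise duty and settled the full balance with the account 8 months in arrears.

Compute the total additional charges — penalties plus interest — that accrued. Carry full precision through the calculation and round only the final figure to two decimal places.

€10,308.54

Failure-to-file penalty: 5.5% × €51,332.00 = €2,823.26
Failure-to-pay penalty: 8 × 1% × €51,332.00 = €4,106.56
Interest: €51,332.00 × ((1 + 0.008)^8 − 1) = €51,332.00 × 0.0658210… = €3,378.7215…
Penalties + interest = €6,929.8200 + €3,378.7215… = €10,308.54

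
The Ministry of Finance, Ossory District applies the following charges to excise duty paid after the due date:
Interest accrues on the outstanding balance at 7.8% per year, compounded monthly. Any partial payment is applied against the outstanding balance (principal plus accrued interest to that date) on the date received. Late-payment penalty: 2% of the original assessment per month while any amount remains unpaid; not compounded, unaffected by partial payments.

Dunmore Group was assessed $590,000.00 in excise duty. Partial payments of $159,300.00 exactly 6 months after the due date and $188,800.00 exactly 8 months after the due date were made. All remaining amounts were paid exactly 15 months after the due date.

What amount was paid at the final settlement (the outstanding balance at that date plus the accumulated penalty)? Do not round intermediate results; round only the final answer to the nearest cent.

Monthly rate = 7.8% ÷ 12 = 0.65%
Balance at month 6: $590,000.0000 × (1 + 0.0065)^6 = $613,387.1689…
After $159,300.00 payment: $613,387.1689… − $159,300.00 = $454,087.1689…
Balance at month 8: $454,087.1689… × (1 + 0.0065)^2 = $460,009.4873…
After $188,800.00 payment: $460,009.4873… − $188,800.00 = $271,209.4873…
Balance at month 15: $271,209.4873… × (1 + 0.0065)^7 = $283,792.7734…
Penalty: 15 × 2% × $590,000.00 = $177,000.00
Final settlement = outstanding balance + penalty = $283,792.7734… + $177,000.00 = $460,792.77

$460,792.77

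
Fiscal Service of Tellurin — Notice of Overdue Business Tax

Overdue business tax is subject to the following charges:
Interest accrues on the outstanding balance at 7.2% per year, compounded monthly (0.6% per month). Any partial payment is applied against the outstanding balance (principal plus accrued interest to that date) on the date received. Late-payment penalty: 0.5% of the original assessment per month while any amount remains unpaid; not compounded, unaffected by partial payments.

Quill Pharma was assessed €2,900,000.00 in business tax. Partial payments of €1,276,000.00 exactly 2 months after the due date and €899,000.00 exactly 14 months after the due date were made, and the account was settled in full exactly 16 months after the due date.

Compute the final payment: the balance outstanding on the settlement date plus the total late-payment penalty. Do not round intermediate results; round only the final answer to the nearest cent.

€1,125,999.18

Balance at month 2: €2,900,000.0000 × (1 + 0.006)^2 = €2,934,904.4000
After €1,276,000.00 payment: €2,934,904.4000 − €1,276,000.00 = €1,658,904.4000
Balance at month 14: €1,658,904.4000 × (1 + 0.006)^12 = €1,782,366.9793…
After €899,000.00 payment: €1,782,366.9793… − €899,000.00 = €883,366.9793…
Balance at month 16: €883,366.9793… × (1 + 0.006)^2 = €893,999.1843…
Penalty: 16 × 0.5% × €2,900,000.00 = €232,000.00
Final settlement = outstanding balance + penalty = €893,999.1843… + €232,000.00 = €1,125,999.18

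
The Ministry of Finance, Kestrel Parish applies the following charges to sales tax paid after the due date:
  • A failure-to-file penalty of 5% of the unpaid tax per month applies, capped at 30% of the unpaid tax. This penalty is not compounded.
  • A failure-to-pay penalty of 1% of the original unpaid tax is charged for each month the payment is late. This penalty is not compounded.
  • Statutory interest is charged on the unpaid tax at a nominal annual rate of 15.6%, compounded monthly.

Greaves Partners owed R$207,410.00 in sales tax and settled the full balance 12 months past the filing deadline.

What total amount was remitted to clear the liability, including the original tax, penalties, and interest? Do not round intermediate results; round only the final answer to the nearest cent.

R$329,294.85

Failure-to-file: 12 × 5% × R$207,410.00 = R$124,446.00, capped at 30% × R$207,410.00 = R$62,223.00
Failure-to-pay penalty = 1% × R$207,410.00 × 12 mo = R$24,889.20
Interest (15.6%/yr ÷ 12 = 1.3%/month): R$207,410.00 × ((1 + 0.013)^12 − 1) = R$34,772.6549…
Total = R$207,410.00 + R$87,112.2000 + R$34,772.6549… = R$329,294.85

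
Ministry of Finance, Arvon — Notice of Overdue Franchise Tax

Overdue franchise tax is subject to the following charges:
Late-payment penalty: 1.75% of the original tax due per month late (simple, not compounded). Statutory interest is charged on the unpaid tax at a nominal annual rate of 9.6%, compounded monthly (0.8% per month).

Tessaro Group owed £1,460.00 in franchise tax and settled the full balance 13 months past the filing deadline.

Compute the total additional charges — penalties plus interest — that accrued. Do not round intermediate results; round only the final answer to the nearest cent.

Late-payment penalty: 13 × 1.75% × £1,460.00 = £332.15
Interest: £1,460.00 × ((1 + 0.008)^13 − 1) = £1,460.00 × 0.1091414… = £159.3464…
Penalties + interest = £332.1500 + £159.3464… = £491.50

£491.50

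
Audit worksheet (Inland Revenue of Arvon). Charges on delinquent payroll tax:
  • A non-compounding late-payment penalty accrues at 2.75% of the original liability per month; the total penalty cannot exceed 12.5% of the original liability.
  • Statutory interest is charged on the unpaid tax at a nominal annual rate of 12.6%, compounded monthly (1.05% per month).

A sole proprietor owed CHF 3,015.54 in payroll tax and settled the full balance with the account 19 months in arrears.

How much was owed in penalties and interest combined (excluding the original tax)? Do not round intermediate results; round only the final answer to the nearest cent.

Penalty (uncapped): 19 × 2.75% × CHF 3,015.54 = CHF 1,575.62…; cap = 12.5% × CHF 3,015.54 = CHF 376.94… → penalty = CHF 376.94…
Interest: CHF 3,015.54 × ((1 + 0.0105)^19 − 1) = CHF 3,015.54 × 0.2195231… = CHF 661.9808…
Penalties + interest = CHF 376.9425 + CHF 661.9808… = CHF 1,038.92

CHF 1,038.92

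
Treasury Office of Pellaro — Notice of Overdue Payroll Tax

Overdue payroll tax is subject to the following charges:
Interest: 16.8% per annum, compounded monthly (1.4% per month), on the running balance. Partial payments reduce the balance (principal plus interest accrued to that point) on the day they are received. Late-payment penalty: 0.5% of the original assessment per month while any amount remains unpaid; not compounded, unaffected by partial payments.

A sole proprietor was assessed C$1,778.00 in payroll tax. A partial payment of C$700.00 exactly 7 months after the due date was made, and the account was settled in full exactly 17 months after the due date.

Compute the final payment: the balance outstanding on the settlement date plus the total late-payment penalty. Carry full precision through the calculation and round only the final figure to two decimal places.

Balance at month 7: C$1,778.0000 × (1 + 0.014)^7 = C$1,959.7354…
After C$700.00 payment: C$1,959.7354… − C$700.00 = C$1,259.7354…
Balance at month 17: C$1,259.7354… × (1 + 0.014)^10 = C$1,447.6344…
Penalty: 17 × 0.5% × C$1,778.00 = C$151.13
Final settlement = outstanding balance + penalty = C$1,447.6344… + C$151.13 = C$1,598.76

C$1,598.76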